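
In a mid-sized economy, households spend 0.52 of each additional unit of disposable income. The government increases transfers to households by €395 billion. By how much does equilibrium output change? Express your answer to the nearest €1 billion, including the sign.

+€428 billion

The transfer change shifts disposable income by +€395 billion, so first-round consumption changes by c·ΔTR = 0.52 × (+€395 billion) = +€205.4 billion.
Expenditure multiplier = 1/(1 − MPC) = 1/(1 − 0.52) = 1/0.48 ≈ 2.083.
The transfer multiplier is c × k ≈ 1.083, so ΔY = k × (c·ΔTR) = (+€205.4 billion) / 0.48 ≈ +€428 billion.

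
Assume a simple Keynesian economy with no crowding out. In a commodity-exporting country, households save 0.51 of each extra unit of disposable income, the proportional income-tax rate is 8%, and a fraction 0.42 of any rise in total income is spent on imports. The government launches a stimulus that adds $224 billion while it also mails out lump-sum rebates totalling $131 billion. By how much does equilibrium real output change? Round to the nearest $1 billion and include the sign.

+$297 billion

MPC = 1 − MPS = 1 − 0.51 = 0.49.
Expenditure multiplier = 1/(1 − c(1−t) + m) = 1/(1 − 0.49×0.92 + 0.42) = 1/0.9692 ≈ 1.032.
ΔG contributes k·ΔG = (+$224 billion) / 0.9692 ≈ +$231.1 billion.
ΔT of −$131 billion changes first-round spending by −c·ΔT = +$64.19 billion, contributing k·(−c·ΔT) = (+$64.19 billion) / 0.9692 ≈ +$66.2 billion.
Net ΔY = k(ΔG − c·ΔT) = (+$288.19 billion) / 0.9692 ≈ +$297 billion.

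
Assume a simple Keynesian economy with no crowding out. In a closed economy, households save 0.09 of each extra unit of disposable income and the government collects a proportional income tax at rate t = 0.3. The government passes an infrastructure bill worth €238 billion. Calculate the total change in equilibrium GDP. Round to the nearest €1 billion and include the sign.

+€656 billion

MPC = 1 − MPS = 1 − 0.09 = 0.91.
Expenditure multiplier = 1/(1 − c(1−t)) = 1/(1 − 0.91×0.7) = 1/0.363 ≈ 2.755.
ΔY = k × ΔG = (+€238 billion) / 0.363 ≈ +€656 billion.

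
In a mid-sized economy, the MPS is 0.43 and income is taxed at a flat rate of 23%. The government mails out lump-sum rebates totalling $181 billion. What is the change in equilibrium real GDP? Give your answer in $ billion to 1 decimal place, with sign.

+$183.9 billion

MPC = 1 − MPS = 1 − 0.43 = 0.57.
A lump-sum tax change of −$181 billion shifts disposable income by +$181 billion; first-round consumption changes by −c × ΔT = −0.57 × (−$181 billion) = +$103.17 billion.
Expenditure multiplier = 1/(1 − c(1−t)) = 1/(1 − 0.57×0.77) = 1/0.5611 ≈ 1.782.
The tax multiplier is −c × k ≈ −1.016, so ΔY = k × (−c·ΔT) = (+$103.17 billion) / 0.5611 ≈ +$183.9 billion.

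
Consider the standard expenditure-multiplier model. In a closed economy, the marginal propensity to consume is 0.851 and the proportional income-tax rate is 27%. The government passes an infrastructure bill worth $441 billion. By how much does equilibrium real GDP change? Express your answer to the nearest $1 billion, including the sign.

+$1,164 billion

Spending multiplier = 1/(1 − c(1−t)) = 1/(1 − 0.851×0.73) = 1/0.37877 ≈ 2.64.
ΔY = k × ΔG = (+$441 billion) / 0.37877 ≈ +$1,164 billion.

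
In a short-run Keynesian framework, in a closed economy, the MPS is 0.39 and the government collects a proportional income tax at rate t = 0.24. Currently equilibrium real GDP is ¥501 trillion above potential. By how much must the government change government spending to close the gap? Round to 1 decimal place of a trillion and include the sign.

MPC = 1 − MPS = 1 − 0.39 = 0.61.
Spending multiplier = 1/(1 − c(1−t)) = 1/(1 − 0.61×0.76) = 1/0.5364 ≈ 1.864.
Need ΔY = −¥501 trillion, so ΔG = ΔY/k = (−¥501 trillion) × 0.5364 ≈ −¥268.7 trillion.
The government should cut government spending by ¥268.7 trillion.

−¥268.7 trillion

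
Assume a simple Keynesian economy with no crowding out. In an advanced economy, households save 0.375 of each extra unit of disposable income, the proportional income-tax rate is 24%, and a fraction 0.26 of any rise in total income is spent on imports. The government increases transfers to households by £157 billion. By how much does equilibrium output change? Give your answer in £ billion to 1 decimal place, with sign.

+£125.0 billion

MPC = 1 − MPS = 1 − 0.375 = 0.625.
The transfer change shifts disposable income by +£157 billion, so first-round consumption changes by c·ΔTR = 0.625 × (+£157 billion) = +£98.125 billion.
Expenditure multiplier = 1/(1 − c(1−t) + m) = 1/(1 − 0.625×0.76 + 0.26) = 1/0.785 ≈ 1.274.
The transfer multiplier is c × k ≈ 0.796, so ΔY = k × (c·ΔTR) = (+£98.125 billion) / 0.785 = +£125 billion.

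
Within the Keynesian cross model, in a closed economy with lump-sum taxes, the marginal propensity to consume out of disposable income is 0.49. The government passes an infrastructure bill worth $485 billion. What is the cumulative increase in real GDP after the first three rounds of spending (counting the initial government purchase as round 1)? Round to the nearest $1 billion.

Round 1 adds ΔG = $485 billion; each later round is MPC = 0.49 times the previous.
After 3 rounds: 485 + 237.65 + 116.4485 = ΔG·(1 − c^3)/(1 − c) = 485 × (1 − 0.117649)/0.51 ≈ $839 billion.

$839 billion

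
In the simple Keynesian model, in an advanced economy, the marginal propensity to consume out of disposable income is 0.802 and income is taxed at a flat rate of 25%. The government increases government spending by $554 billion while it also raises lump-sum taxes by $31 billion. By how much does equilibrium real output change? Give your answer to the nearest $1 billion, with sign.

Expenditure multiplier = 1/(1 − c(1−t)) = 1/(1 − 0.802×0.75) = 1/0.3985 ≈ 2.509.
ΔG contributes k·ΔG = (+$554 billion) / 0.3985 ≈ +$1,390.2 billion.
ΔT of +$31 billion changes first-round spending by −c·ΔT = −$24.862 billion, contributing k·(−c·ΔT) = (−$24.862 billion) / 0.3985 ≈ −$62.4 billion.
Net ΔY = k(ΔG − c·ΔT) = (+$529.138 billion) / 0.3985 ≈ +$1,328 billion.

+$1,328 billion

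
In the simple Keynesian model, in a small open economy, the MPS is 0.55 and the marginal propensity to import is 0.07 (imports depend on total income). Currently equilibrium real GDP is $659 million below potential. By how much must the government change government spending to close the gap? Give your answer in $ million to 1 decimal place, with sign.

+$408.6 million

MPC = 1 − MPS = 1 − 0.55 = 0.45.
Spending multiplier = 1/(1 − c + m) = 1/(1 − 0.45 + 0.07) = 1/0.62 ≈ 1.613.
Need ΔY = +$659 million, so ΔG = ΔY/k = (+$659 million) × 0.62 ≈ +$408.6 million.
The government should increase government spending by $408.6 million.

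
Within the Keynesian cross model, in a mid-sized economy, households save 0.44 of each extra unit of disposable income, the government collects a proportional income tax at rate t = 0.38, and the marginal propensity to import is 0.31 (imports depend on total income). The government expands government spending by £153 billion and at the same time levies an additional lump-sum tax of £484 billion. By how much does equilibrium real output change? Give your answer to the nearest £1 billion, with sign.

MPC = 1 − MPS = 1 − 0.44 = 0.56.
Expenditure multiplier = 1/(1 − c(1−t) + m) = 1/(1 − 0.56×0.62 + 0.31) = 1/0.9628 ≈ 1.039.
ΔG contributes k·ΔG = (+£153 billion) / 0.9628 ≈ +£158.9 billion.
ΔT of +£484 billion changes first-round spending by −c·ΔT = −£271.04 billion, contributing k·(−c·ΔT) = (−£271.04 billion) / 0.9628 ≈ −£281.5 billion.
Net ΔY = k(ΔG − c·ΔT) = (−£118.04 billion) / 0.9628 ≈ −£123 billion.

−£123 billion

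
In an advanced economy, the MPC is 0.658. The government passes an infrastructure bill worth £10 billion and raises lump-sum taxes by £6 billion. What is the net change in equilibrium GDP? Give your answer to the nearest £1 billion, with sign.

Expenditure multiplier = 1/(1 − MPC) = 1/(1 − 0.658) = 1/0.342 ≈ 2.924.
ΔG contributes k·ΔG = (+£10 billion) / 0.342 ≈ +£29.2 billion.
ΔT of +£6 billion changes first-round spending by −c·ΔT = −£3.948 billion, contributing k·(−c·ΔT) = (−£3.948 billion) / 0.342 ≈ −£11.5 billion.
Net ΔY = k(ΔG − c·ΔT) = (+£6.052 billion) / 0.342 ≈ +£18 billion.

+£18 billion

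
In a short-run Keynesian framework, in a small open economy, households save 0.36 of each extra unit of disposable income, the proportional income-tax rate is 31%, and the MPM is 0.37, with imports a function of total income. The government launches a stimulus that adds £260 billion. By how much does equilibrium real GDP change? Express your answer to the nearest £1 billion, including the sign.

MPC = 1 − MPS = 1 − 0.36 = 0.64.
Spending multiplier = 1/(1 − c(1−t) + m) = 1/(1 − 0.64×0.69 + 0.37) = 1/0.9284 ≈ 1.077.
ΔY = k × ΔG = (+£260 billion) / 0.9284 ≈ +£280 billion.

+£280 billion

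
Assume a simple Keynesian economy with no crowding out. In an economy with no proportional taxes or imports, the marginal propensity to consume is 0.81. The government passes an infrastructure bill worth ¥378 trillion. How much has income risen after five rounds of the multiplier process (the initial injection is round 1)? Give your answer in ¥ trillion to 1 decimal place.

Round 1 adds ΔG = ¥378 trillion; each later round is MPC = 0.81 times the previous.
After 5 rounds: 378 + 306.18 + 248.0058 + 200.884698 + 162.71660538 = ΔG·(1 − c^5)/(1 − c) = 378 × (1 − 0.3486784401)/0.19 ≈ ¥1,295.8 trillion.

¥1,295.8 trillion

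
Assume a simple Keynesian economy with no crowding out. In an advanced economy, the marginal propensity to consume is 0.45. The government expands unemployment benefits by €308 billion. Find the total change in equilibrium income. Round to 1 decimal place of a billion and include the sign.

The transfer change shifts disposable income by +€308 billion, so first-round consumption changes by c·ΔTR = 0.45 × (+€308 billion) = +€138.6 billion.
Expenditure multiplier = 1/(1 − MPC) = 1/(1 − 0.45) = 1/0.55 ≈ 1.818.
The transfer multiplier is c × k ≈ 0.818, so ΔY = k × (c·ΔTR) = (+€138.6 billion) / 0.55 = +€252 billion.

+€252.0 billion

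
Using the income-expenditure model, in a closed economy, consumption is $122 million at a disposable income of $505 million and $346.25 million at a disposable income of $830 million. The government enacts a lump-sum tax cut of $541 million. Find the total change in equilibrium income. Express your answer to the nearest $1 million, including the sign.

+$1,204 million

MPC = ΔC/ΔYd = (346.25 − 122)/(830 − 505) = 224.25/325 = 0.69.
A lump-sum tax change of −$541 million shifts disposable income by +$541 million; first-round consumption changes by −c × ΔT = −0.69 × (−$541 million) = +$373.29 million.
Expenditure multiplier = 1/(1 − MPC) = 1/(1 − 0.69) = 1/0.31 ≈ 3.226.
The tax multiplier is −c × k ≈ −2.226, so ΔY = k × (−c·ΔT) = (+$373.29 million) / 0.31 ≈ +$1,204 million.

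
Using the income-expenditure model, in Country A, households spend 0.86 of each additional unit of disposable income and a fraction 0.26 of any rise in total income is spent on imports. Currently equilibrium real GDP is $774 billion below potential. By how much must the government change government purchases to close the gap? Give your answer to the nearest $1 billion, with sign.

+$310 billion

Spending multiplier = 1/(1 − c + m) = 1/(1 − 0.86 + 0.26) = 1/0.4 = 2.5.
Need ΔY = +$774 billion, so ΔG = ΔY/k = (+$774 billion) × 0.4 ≈ +$310 billion.
The government should increase government purchases by $310 billion.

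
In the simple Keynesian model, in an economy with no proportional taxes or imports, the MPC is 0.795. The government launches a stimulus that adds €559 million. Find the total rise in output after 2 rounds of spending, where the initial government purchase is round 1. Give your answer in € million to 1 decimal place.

Round 1 adds ΔG = €559 million; each later round is MPC = 0.795 times the previous.
After 2 rounds: 559 + 444.405 = ΔG·(1 − c^2)/(1 − c) = 559 × (1 − 0.632025)/0.205 ≈ €1,003.4 million.

€1,003.4 million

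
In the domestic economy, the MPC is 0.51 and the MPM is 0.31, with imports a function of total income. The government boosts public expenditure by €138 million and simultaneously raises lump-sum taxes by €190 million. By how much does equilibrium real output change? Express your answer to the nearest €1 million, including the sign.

+€51 million

Expenditure multiplier = 1/(1 − c + m) = 1/(1 − 0.51 + 0.31) = 1/0.8 = 1.25.
ΔG contributes k·ΔG = (+€138 million) / 0.8 = +€172.5 million.
ΔT of +€190 million changes first-round spending by −c·ΔT = −€96.9 million, contributing k·(−c·ΔT) = (−€96.9 million) / 0.8 ≈ −€121.1 million.
Net ΔY = k(ΔG − c·ΔT) = (+€41.1 million) / 0.8 ≈ +€51 million.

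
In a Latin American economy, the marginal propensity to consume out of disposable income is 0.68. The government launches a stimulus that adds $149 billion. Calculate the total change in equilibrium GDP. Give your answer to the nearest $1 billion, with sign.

Expenditure multiplier = 1/(1 − MPC) = 1/(1 − 0.68) = 1/0.32 = 3.125.
ΔY = k × ΔG = (+$149 billion) / 0.32 ≈ +$466 billion.

+$466 billion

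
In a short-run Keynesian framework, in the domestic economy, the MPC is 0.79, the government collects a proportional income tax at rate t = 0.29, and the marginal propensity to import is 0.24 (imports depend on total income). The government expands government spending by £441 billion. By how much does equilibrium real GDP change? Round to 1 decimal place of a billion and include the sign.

Government-spending multiplier = 1/(1 − c(1−t) + m) = 1/(1 − 0.79×0.71 + 0.24) = 1/0.6791 ≈ 1.473.
ΔY = k × ΔG = (+£441 billion) / 0.6791 ≈ +£649.4 billion.

+£649.4 billion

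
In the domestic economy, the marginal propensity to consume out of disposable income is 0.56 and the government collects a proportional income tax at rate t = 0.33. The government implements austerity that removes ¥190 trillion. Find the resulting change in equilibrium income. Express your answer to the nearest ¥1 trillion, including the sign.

−¥304 trillion

Government-spending multiplier = 1/(1 − c(1−t)) = 1/(1 − 0.56×0.67) = 1/0.6248 ≈ 1.601.
ΔY = k × ΔG = (−¥190 trillion) / 0.6248 ≈ −¥304 trillion.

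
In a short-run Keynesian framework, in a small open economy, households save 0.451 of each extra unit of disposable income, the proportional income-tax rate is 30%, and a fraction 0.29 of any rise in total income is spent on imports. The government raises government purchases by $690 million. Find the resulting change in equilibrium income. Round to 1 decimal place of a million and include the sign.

+$761.8 million

MPC = 1 − MPS = 1 − 0.451 = 0.549.
Expenditure multiplier = 1/(1 − c(1−t) + m) = 1/(1 − 0.549×0.7 + 0.29) = 1/0.9057 ≈ 1.104.
ΔY = k × ΔG = (+$690 million) / 0.9057 ≈ +$761.8 million.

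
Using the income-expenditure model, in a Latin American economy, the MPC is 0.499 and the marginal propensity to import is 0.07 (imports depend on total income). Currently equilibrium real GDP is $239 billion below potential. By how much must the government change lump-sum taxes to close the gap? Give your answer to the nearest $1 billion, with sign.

Spending multiplier = 1/(1 − c + m) = 1/(1 − 0.499 + 0.07) = 1/0.571 ≈ 1.751.
Tax multiplier = −c·k = −0.499/0.571 ≈ −0.874. Need ΔY = +$239 billion, so ΔT = ΔY/(−c·k) = −(+$239 billion) × 0.571 / 0.499 ≈ −$273 billion.
The government should cut lump-sum taxes by $273 billion.

−$273 billion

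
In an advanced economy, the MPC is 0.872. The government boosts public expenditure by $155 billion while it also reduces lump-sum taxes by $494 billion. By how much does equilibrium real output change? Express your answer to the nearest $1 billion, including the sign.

+$4,576 billion

Expenditure multiplier = 1/(1 − MPC) = 1/(1 − 0.872) = 1/0.128 ≈ 7.813.
ΔG contributes k·ΔG = (+$155 billion) / 0.128 ≈ +$1,210.9 billion.
ΔT of −$494 billion changes first-round spending by −c·ΔT = +$430.768 billion, contributing k·(−c·ΔT) = (+$430.768 billion) / 0.128 ≈ +$3,365.4 billion.
Net ΔY = k(ΔG − c·ΔT) = (+$585.768 billion) / 0.128 ≈ +$4,576 billion.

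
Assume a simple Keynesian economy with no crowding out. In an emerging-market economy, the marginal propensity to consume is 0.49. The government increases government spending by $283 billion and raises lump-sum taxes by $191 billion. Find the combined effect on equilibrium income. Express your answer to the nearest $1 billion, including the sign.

+$371 billion

Expenditure multiplier = 1/(1 − MPC) = 1/(1 − 0.49) = 1/0.51 ≈ 1.961.
ΔG contributes k·ΔG = (+$283 billion) / 0.51 ≈ +$554.9 billion.
ΔT of +$191 billion changes first-round spending by −c·ΔT = −$93.59 billion, contributing k·(−c·ΔT) = (−$93.59 billion) / 0.51 ≈ −$183.5 billion.
Net ΔY = k(ΔG − c·ΔT) = (+$189.41 billion) / 0.51 ≈ +$371 billion.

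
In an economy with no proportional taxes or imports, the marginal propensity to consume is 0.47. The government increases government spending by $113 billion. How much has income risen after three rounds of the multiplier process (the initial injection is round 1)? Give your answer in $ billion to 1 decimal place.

$191.1 billion

Round 1 adds ΔG = $113 billion; each later round is MPC = 0.47 times the previous.
After 3 rounds: 113 + 53.11 + 24.9617 = ΔG·(1 − c^3)/(1 − c) = 113 × (1 − 0.103823)/0.53 ≈ $191.1 billion.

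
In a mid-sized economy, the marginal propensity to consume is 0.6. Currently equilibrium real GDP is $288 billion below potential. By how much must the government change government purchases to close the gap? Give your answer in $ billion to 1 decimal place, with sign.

Spending multiplier = 1/(1 − MPC) = 1/(1 − 0.6) = 1/0.4 = 2.5.
Need ΔY = +$288 billion, so ΔG = ΔY/k = (+$288 billion) × 0.4 = +$115.2 billion.
The government should increase government purchases by $115.2 billion.

+$115.2 billion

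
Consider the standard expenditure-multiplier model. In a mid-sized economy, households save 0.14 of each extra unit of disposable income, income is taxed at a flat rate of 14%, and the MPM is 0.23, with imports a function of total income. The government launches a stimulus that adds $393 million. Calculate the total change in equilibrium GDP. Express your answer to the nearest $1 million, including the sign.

+$801 million

MPC = 1 − MPS = 1 − 0.14 = 0.86.
Expenditure multiplier = 1/(1 − c(1−t) + m) = 1/(1 − 0.86×0.86 + 0.23) = 1/0.4904 ≈ 2.039.
ΔY = k × ΔG = (+$393 million) / 0.4904 ≈ +$801 million.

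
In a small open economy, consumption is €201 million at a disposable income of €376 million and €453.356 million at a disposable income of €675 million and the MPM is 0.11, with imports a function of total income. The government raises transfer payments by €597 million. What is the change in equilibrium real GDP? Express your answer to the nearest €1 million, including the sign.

MPC = ΔC/ΔYd = (453.356 − 201)/(675 − 376) = 252.356/299 = 0.844.
The transfer change shifts disposable income by +€597 million, so first-round consumption changes by c·ΔTR = 0.844 × (+€597 million) = +€503.868 million.
Expenditure multiplier = 1/(1 − c + m) = 1/(1 − 0.844 + 0.11) = 1/0.266 ≈ 3.759.
The transfer multiplier is c × k ≈ 3.173, so ΔY = k × (c·ΔTR) = (+€503.868 million) / 0.266 ≈ +€1,894 million.

+€1,894 million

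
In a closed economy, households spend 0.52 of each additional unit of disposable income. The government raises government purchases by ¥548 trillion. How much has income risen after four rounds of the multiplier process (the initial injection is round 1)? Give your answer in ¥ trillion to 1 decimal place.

Round 1 adds ΔG = ¥548 trillion; each later round is MPC = 0.52 times the previous.
After 4 rounds: 548 + 284.96 + 148.1792 + 77.053184 = ΔG·(1 − c^4)/(1 − c) = 548 × (1 − 0.07311616)/0.48 ≈ ¥1,058.2 trillion.

¥1,058.2 trillion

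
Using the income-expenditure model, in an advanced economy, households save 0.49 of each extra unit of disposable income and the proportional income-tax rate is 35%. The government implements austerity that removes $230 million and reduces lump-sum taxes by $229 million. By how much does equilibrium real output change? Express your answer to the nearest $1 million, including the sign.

MPC = 1 − MPS = 1 − 0.49 = 0.51.
Expenditure multiplier = 1/(1 − c(1−t)) = 1/(1 − 0.51×0.65) = 1/0.6685 ≈ 1.496.
ΔG contributes k·ΔG = (−$230 million) / 0.6685 ≈ −$344.1 million.
ΔT of −$229 million changes first-round spending by −c·ΔT = +$116.79 million, contributing k·(−c·ΔT) = (+$116.79 million) / 0.6685 ≈ +$174.7 million.
Net ΔY = k(ΔG − c·ΔT) = (−$113.21 million) / 0.6685 ≈ −$169 million.

−$169 million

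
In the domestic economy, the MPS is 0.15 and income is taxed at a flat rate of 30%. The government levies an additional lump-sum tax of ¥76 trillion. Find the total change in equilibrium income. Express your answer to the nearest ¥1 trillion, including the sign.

−¥160 trillion

MPC = 1 − MPS = 1 − 0.15 = 0.85.
A lump-sum tax change of +¥76 trillion shifts disposable income by −¥76 trillion; first-round consumption changes by −c × ΔT = −0.85 × (+¥76 trillion) = −¥64.6 trillion.
Expenditure multiplier = 1/(1 − c(1−t)) = 1/(1 − 0.85×0.7) = 1/0.405 ≈ 2.469.
The tax multiplier is −c × k ≈ −2.099, so ΔY = k × (−c·ΔT) = (−¥64.6 trillion) / 0.405 ≈ −¥160 trillion.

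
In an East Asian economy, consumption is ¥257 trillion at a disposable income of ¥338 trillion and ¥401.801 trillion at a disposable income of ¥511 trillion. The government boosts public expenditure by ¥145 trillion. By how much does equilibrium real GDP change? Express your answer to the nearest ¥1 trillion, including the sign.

+¥890 trillion

MPC = ΔC/ΔYd = (401.801 − 257)/(511 − 338) = 144.801/173 = 0.837.
Spending multiplier = 1/(1 − MPC) = 1/(1 − 0.837) = 1/0.163 ≈ 6.135.
ΔY = k × ΔG = (+¥145 trillion) / 0.163 ≈ +¥890 trillion.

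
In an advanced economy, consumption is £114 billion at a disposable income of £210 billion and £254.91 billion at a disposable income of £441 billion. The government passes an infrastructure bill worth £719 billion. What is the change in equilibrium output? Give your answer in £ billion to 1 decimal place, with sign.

+£1,843.6 billion

MPC = ΔC/ΔYd = (254.91 − 114)/(441 − 210) = 140.91/231 = 0.61.
Spending multiplier = 1/(1 − MPC) = 1/(1 − 0.61) = 1/0.39 ≈ 2.564.
ΔY = k × ΔG = (+£719 billion) / 0.39 ≈ +£1,843.6 billion.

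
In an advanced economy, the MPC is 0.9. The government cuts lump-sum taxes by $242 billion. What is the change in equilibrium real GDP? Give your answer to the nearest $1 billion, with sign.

A lump-sum tax change of −$242 billion shifts disposable income by +$242 billion; first-round consumption changes by −c × ΔT = −0.9 × (−$242 billion) = +$217.8 billion.
Expenditure multiplier = 1/(1 − MPC) = 1/(1 − 0.9) = 1/0.1 = 10.
The tax multiplier is −c × k = −9, so ΔY = k × (−c·ΔT) = (+$217.8 billion) / 0.1 = +$2,178 billion.

+$2,178 billion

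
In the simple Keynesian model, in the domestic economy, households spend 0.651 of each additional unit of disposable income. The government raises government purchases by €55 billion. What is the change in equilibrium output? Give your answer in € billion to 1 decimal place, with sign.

+€157.6 billion

Spending multiplier = 1/(1 − MPC) = 1/(1 − 0.651) = 1/0.349 ≈ 2.865.
ΔY = k × ΔG = (+€55 billion) / 0.349 ≈ +€157.6 billion.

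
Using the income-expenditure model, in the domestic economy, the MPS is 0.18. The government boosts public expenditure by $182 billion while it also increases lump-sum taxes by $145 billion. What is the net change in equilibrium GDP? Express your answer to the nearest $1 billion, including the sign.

+$351 billion

MPC = 1 − MPS = 1 − 0.18 = 0.82.
Expenditure multiplier = 1/(1 − MPC) = 1/(1 − 0.82) = 1/0.18 ≈ 5.556.
ΔG contributes k·ΔG = (+$182 billion) / 0.18 ≈ +$1,011.1 billion.
ΔT of +$145 billion changes first-round spending by −c·ΔT = −$118.9 billion, contributing k·(−c·ΔT) = (−$118.9 billion) / 0.18 ≈ −$660.6 billion.
Net ΔY = k(ΔG − c·ΔT) = (+$63.1 billion) / 0.18 ≈ +$351 billion.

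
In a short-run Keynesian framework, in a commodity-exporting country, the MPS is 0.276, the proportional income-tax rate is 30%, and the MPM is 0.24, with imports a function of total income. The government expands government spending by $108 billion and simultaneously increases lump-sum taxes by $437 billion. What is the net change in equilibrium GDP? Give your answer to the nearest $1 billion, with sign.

MPC = 1 − MPS = 1 − 0.276 = 0.724.
Expenditure multiplier = 1/(1 − c(1−t) + m) = 1/(1 − 0.724×0.7 + 0.24) = 1/0.7332 ≈ 1.364.
ΔG contributes k·ΔG = (+$108 billion) / 0.7332 ≈ +$147.3 billion.
ΔT of +$437 billion changes first-round spending by −c·ΔT = −$316.388 billion, contributing k·(−c·ΔT) = (−$316.388 billion) / 0.7332 ≈ −$431.5 billion.
Net ΔY = k(ΔG − c·ΔT) = (−$208.388 billion) / 0.7332 ≈ −$284 billion.

−$284 billion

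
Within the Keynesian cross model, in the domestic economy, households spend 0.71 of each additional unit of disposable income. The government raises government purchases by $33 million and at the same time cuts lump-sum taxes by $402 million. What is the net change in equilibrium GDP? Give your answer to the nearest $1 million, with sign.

+$1,098 million

Expenditure multiplier = 1/(1 − MPC) = 1/(1 − 0.71) = 1/0.29 ≈ 3.448.
ΔG contributes k·ΔG = (+$33 million) / 0.29 ≈ +$113.8 million.
ΔT of −$402 million changes first-round spending by −c·ΔT = +$285.42 million, contributing k·(−c·ΔT) = (+$285.42 million) / 0.29 ≈ +$984.2 million.
Net ΔY = k(ΔG − c·ΔT) = (+$318.42 million) / 0.29 = +$1,098 million.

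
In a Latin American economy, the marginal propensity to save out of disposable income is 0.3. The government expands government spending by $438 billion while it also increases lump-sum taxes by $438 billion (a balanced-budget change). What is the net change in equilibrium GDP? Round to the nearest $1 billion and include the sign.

+$438 billion

MPC = 1 − MPS = 1 − 0.3 = 0.7.
Expenditure multiplier = 1/(1 − MPC) = 1/(1 − 0.7) = 1/0.3 ≈ 3.333.
ΔG contributes k·ΔG = (+$438 billion) / 0.3 = +$1,460 billion.
ΔT of +$438 billion changes first-round spending by −c·ΔT = −$306.6 billion, contributing k·(−c·ΔT) = (−$306.6 billion) / 0.3 = −$1,022 billion.
With ΔG = ΔT and no other leakages, the balanced-budget multiplier is 1, so ΔY = ΔG = +$438 billion.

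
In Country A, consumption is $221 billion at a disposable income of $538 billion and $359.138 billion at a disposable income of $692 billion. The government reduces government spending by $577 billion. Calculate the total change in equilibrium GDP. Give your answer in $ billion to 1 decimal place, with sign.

MPC = ΔC/ΔYd = (359.138 − 221)/(692 − 538) = 138.138/154 = 0.897.
Spending multiplier = 1/(1 − MPC) = 1/(1 − 0.897) = 1/0.103 ≈ 9.709.
ΔY = k × ΔG = (−$577 billion) / 0.103 ≈ −$5,601.9 billion.

−$5,601.9 billion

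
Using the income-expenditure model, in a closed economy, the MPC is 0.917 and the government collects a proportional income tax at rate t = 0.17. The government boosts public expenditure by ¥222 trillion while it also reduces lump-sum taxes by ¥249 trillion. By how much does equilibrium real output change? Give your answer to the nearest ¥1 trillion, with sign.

+¥1,885 trillion

Expenditure multiplier = 1/(1 − c(1−t)) = 1/(1 − 0.917×0.83) = 1/0.23889 ≈ 4.186.
ΔG contributes k·ΔG = (+¥222 trillion) / 0.23889 ≈ +¥929.3 trillion.
ΔT of −¥249 trillion changes first-round spending by −c·ΔT = +¥228.333 trillion, contributing k·(−c·ΔT) = (+¥228.333 trillion) / 0.23889 ≈ +¥955.8 trillion.
Net ΔY = k(ΔG − c·ΔT) = (+¥450.333 trillion) / 0.23889 ≈ +¥1,885 trillion.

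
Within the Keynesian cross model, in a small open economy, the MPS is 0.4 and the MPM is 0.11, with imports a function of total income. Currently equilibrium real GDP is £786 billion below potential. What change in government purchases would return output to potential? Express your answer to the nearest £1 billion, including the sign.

+£401 billion

MPC = 1 − MPS = 1 − 0.4 = 0.6.
Spending multiplier = 1/(1 − c + m) = 1/(1 − 0.6 + 0.11) = 1/0.51 ≈ 1.961.
Need ΔY = +£786 billion, so ΔG = ΔY/k = (+£786 billion) × 0.51 ≈ +£401 billion.
The government should increase government purchases by £401 billion.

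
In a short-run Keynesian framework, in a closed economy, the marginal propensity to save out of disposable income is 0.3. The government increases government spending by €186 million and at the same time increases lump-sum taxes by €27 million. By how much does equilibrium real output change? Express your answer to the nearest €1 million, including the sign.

+€557 million

MPC = 1 − MPS = 1 − 0.3 = 0.7.
Expenditure multiplier = 1/(1 − MPC) = 1/(1 − 0.7) = 1/0.3 ≈ 3.333.
ΔG contributes k·ΔG = (+€186 million) / 0.3 = +€620 million.
ΔT of +€27 million changes first-round spending by −c·ΔT = −€18.9 million, contributing k·(−c·ΔT) = (−€18.9 million) / 0.3 = −€63 million.
Net ΔY = k(ΔG − c·ΔT) = (+€167.1 million) / 0.3 = +€557 million.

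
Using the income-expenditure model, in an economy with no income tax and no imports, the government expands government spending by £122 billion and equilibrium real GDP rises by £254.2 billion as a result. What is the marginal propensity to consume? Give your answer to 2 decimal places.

Implied spending multiplier k = ΔY/ΔG = 254.2/122 ≈ 2.0836.
Since k = 1/(1 − MPC), MPC = 1 − 1/k = 1 − ΔG/ΔY = 1 − 122/254.2 ≈ 0.52.

0.52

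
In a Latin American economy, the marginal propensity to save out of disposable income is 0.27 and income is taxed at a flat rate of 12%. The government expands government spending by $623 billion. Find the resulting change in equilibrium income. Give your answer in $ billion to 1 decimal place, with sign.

MPC = 1 − MPS = 1 − 0.27 = 0.73.
Spending multiplier = 1/(1 − c(1−t)) = 1/(1 − 0.73×0.88) = 1/0.3576 ≈ 2.796.
ΔY = k × ΔG = (+$623 billion) / 0.3576 ≈ +$1,742.2 billion.

+$1,742.2 billion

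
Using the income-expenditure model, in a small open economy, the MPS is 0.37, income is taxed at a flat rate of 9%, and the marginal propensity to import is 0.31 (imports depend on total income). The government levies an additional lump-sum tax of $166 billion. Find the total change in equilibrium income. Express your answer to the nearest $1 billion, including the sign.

MPC = 1 − MPS = 1 − 0.37 = 0.63.
A lump-sum tax change of +$166 billion shifts disposable income by −$166 billion; first-round consumption changes by −c × ΔT = −0.63 × (+$166 billion) = −$104.58 billion.
Expenditure multiplier = 1/(1 − c(1−t) + m) = 1/(1 − 0.63×0.91 + 0.31) = 1/0.7367 ≈ 1.357.
The tax multiplier is −c × k ≈ −0.855, so ΔY = k × (−c·ΔT) = (−$104.58 billion) / 0.7367 ≈ −$142 billion.

−$142 billion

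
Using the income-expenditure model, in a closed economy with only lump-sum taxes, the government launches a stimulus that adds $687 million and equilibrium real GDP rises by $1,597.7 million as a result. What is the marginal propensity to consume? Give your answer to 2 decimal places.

0.57

Implied spending multiplier k = ΔY/ΔG = 1,597.7/687 ≈ 2.3256.
Since k = 1/(1 − MPC), MPC = 1 − 1/k = 1 − ΔG/ΔY = 1 − 687/1,597.7 ≈ 0.57.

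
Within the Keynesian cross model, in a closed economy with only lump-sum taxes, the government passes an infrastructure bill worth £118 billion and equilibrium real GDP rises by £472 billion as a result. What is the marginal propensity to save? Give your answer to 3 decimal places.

0.250

Implied spending multiplier k = ΔY/ΔG = 472/118 = 4.
Since k = 1/(1 − MPC), MPC = 1 − 1/k = 1 − ΔG/ΔY = 1 − 118/472 = 0.750.
MPS = 1 − MPC = 0.250.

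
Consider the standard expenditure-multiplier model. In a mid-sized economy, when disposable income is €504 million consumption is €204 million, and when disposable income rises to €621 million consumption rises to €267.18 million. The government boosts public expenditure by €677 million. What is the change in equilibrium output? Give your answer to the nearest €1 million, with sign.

MPC = ΔC/ΔYd = (267.18 − 204)/(621 − 504) = 63.18/117 = 0.54.
Spending multiplier = 1/(1 − MPC) = 1/(1 − 0.54) = 1/0.46 ≈ 2.174.
ΔY = k × ΔG = (+€677 million) / 0.46 ≈ +€1,472 million.

+€1,472 million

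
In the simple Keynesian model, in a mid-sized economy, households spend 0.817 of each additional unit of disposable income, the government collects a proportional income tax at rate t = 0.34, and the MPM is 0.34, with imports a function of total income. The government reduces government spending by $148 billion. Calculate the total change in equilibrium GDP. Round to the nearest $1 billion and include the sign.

−$185 billion

Government-spending multiplier = 1/(1 − c(1−t) + m) = 1/(1 − 0.817×0.66 + 0.34) = 1/0.80078 ≈ 1.249.
ΔY = k × ΔG = (−$148 billion) / 0.80078 ≈ −$185 billion.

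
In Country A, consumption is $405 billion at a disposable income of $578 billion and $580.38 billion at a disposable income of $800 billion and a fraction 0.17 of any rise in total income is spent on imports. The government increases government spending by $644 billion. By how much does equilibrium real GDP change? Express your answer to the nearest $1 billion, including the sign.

+$1,695 billion

MPC = ΔC/ΔYd = (580.38 − 405)/(800 − 578) = 175.38/222 = 0.79.
Expenditure multiplier = 1/(1 − c + m) = 1/(1 − 0.79 + 0.17) = 1/0.38 ≈ 2.632.
ΔY = k × ΔG = (+$644 billion) / 0.38 ≈ +$1,695 billion.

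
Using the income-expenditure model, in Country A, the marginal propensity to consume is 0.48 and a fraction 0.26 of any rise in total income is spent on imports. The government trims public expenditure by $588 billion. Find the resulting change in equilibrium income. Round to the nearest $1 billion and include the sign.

Expenditure multiplier = 1/(1 − c + m) = 1/(1 − 0.48 + 0.26) = 1/0.78 ≈ 1.282.
ΔY = k × ΔG = (−$588 billion) / 0.78 ≈ −$754 billion.

−$754 billion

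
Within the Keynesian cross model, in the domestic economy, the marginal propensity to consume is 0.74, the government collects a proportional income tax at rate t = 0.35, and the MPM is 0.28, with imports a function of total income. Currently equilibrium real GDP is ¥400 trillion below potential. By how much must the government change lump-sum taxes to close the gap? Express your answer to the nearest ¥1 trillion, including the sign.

−¥432 trillion

Spending multiplier = 1/(1 − c(1−t) + m) = 1/(1 − 0.74×0.65 + 0.28) = 1/0.799 ≈ 1.252.
Tax multiplier = −c·k = −0.74/0.799 ≈ −0.926. Need ΔY = +¥400 trillion, so ΔT = ΔY/(−c·k) = −(+¥400 trillion) × 0.799 / 0.74 ≈ −¥432 trillion.
The government should cut lump-sum taxes by ¥432 trillion.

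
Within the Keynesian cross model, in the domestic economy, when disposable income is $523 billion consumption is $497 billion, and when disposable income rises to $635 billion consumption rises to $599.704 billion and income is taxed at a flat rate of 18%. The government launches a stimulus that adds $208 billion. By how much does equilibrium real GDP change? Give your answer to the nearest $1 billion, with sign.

+$839 billion

MPC = ΔC/ΔYd = (599.704 − 497)/(635 − 523) = 102.704/112 = 0.917.
Spending multiplier = 1/(1 − c(1−t)) = 1/(1 − 0.917×0.82) = 1/0.24806 ≈ 4.031.
ΔY = k × ΔG = (+$208 billion) / 0.24806 ≈ +$839 billion.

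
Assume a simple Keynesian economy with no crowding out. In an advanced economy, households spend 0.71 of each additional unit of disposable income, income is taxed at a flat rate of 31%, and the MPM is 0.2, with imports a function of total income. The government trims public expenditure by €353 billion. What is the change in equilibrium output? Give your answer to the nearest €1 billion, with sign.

−€497 billion

Government-spending multiplier = 1/(1 − c(1−t) + m) = 1/(1 − 0.71×0.69 + 0.2) = 1/0.7101 ≈ 1.408.
ΔY = k × ΔG = (−€353 billion) / 0.7101 ≈ −€497 billion.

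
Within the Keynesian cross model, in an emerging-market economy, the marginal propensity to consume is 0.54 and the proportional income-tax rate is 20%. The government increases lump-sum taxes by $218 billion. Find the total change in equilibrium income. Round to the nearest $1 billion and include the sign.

A lump-sum tax change of +$218 billion shifts disposable income by −$218 billion; first-round consumption changes by −c × ΔT = −0.54 × (+$218 billion) = −$117.72 billion.
Expenditure multiplier = 1/(1 − c(1−t)) = 1/(1 − 0.54×0.8) = 1/0.568 ≈ 1.761.
The tax multiplier is −c × k ≈ −0.951, so ΔY = k × (−c·ΔT) = (−$117.72 billion) / 0.568 ≈ −$207 billion.

−$207 billion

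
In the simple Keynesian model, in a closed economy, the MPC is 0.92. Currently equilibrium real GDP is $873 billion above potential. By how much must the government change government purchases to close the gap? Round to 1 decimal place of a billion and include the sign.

Spending multiplier = 1/(1 − MPC) = 1/(1 − 0.92) = 1/0.08 = 12.5.
Need ΔY = −$873 billion, so ΔG = ΔY/k = (−$873 billion) × 0.08 ≈ −$69.8 billion.
The government should cut government purchases by $69.8 billion.

−$69.8 billion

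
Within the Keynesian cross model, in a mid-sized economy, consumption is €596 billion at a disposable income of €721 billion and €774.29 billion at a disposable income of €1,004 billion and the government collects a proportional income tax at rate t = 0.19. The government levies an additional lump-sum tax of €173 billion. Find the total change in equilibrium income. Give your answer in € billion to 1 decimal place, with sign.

−€222.6 billion

MPC = ΔC/ΔYd = (774.29 − 596)/(1,004 − 721) = 178.29/283 = 0.63.
A lump-sum tax change of +€173 billion shifts disposable income by −€173 billion; first-round consumption changes by −c × ΔT = −0.63 × (+€173 billion) = −€108.99 billion.
Expenditure multiplier = 1/(1 − c(1−t)) = 1/(1 − 0.63×0.81) = 1/0.4897 ≈ 2.042.
The tax multiplier is −c × k ≈ −1.287, so ΔY = k × (−c·ΔT) = (−€108.99 billion) / 0.4897 ≈ −€222.6 billion.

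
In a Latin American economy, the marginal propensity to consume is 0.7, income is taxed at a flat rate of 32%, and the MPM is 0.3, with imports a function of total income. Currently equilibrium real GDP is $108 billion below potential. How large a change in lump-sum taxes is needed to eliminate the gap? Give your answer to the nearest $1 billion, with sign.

−$127 billion

Spending multiplier = 1/(1 − c(1−t) + m) = 1/(1 − 0.7×0.68 + 0.3) = 1/0.824 ≈ 1.214.
Tax multiplier = −c·k = −0.7/0.824 ≈ −0.85. Need ΔY = +$108 billion, so ΔT = ΔY/(−c·k) = −(+$108 billion) × 0.824 / 0.7 ≈ −$127 billion.
The government should cut lump-sum taxes by $127 billion.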